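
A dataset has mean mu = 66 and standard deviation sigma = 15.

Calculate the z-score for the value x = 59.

-0.4667

Step 1: Recall the z-score formula: z = (x - mu) / sigma
Step 2: Substitute values: z = (59 - 66) / 15
Step 3: z = -7 / 15 = -0.4667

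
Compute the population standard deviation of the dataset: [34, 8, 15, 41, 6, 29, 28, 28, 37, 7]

12.4904

Step 1: Compute the mean: 23.3
Step 2: Sum of squared deviations from the mean: 1560.1
Step 3: Population variance = 1560.1 / 10 = 156.01
Step 4: Standard deviation = sqrt(156.01) = 12.4904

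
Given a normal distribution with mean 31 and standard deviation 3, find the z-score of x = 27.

-1.3333

Step 1: Recall the z-score formula: z = (x - mu) / sigma
Step 2: Substitute values: z = (27 - 31) / 3
Step 3: z = -4 / 3 = -1.3333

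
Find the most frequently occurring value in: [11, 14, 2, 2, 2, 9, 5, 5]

2

Step 1: Count the frequency of each value:
  2: appears 3 time(s)
  5: appears 2 time(s)
  9: appears 1 time(s)
  11: appears 1 time(s)
  14: appears 1 time(s)
Step 2: The value 2 appears most frequently (3 times).
Step 3: Mode = 2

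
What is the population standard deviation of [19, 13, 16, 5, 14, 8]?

4.717

Step 1: Compute the mean: 12.5
Step 2: Sum of squared deviations from the mean: 133.5
Step 3: Population variance = 133.5 / 6 = 22.25
Step 4: Standard deviation = sqrt(22.25) = 4.717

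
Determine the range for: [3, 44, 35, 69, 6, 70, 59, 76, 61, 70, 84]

81

Step 1: Identify the maximum value: max = 84
Step 2: Identify the minimum value: min = 3
Step 3: Range = max - min = 84 - 3 = 81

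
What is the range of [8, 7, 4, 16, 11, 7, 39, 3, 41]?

38

Step 1: Identify the maximum value: max = 41
Step 2: Identify the minimum value: min = 3
Step 3: Range = max - min = 41 - 3 = 38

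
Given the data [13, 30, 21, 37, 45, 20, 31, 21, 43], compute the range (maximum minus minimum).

32

Step 1: Identify the maximum value: max = 45
Step 2: Identify the minimum value: min = 13
Step 3: Range = max - min = 45 - 13 = 32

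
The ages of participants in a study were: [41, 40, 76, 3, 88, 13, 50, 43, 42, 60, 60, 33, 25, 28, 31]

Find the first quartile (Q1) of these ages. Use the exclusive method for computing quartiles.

28

Step 1: Sort the data: [3, 13, 25, 28, 31, 33, 40, 41, 42, 43, 50, 60, 60, 76, 88]
Step 2: n = 15
Step 3: Using the exclusive quartile method:
  Q1 = 28
  Q2 (median) = 41
  Q3 = 60
  IQR = Q3 - Q1 = 60 - 28 = 32
Step 4: Q1 = 28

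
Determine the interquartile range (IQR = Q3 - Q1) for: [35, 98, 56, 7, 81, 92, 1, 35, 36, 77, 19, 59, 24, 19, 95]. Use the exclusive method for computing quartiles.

62

Step 1: Sort the data: [1, 7, 19, 19, 24, 35, 35, 36, 56, 59, 77, 81, 92, 95, 98]
Step 2: n = 15
Step 3: Using the exclusive quartile method:
  Q1 = 19
  Q2 (median) = 36
  Q3 = 81
  IQR = Q3 - Q1 = 81 - 19 = 62
Step 4: IQR = 62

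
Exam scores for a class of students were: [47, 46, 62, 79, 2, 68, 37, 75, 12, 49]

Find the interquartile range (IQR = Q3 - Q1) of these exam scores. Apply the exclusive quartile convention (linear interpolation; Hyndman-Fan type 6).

39

Step 1: Sort the data: [2, 12, 37, 46, 47, 49, 62, 68, 75, 79]
Step 2: n = 10
Step 3: Using the exclusive quartile method:
  Q1 = 30.75
  Q2 (median) = 48
  Q3 = 69.75
  IQR = Q3 - Q1 = 69.75 - 30.75 = 39
Step 4: IQR = 39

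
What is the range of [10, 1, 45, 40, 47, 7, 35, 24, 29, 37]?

46

Step 1: Identify the maximum value: max = 47
Step 2: Identify the minimum value: min = 1
Step 3: Range = max - min = 47 - 1 = 46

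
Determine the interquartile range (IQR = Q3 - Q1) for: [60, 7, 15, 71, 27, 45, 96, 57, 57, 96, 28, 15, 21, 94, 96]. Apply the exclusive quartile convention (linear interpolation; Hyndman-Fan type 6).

73

Step 1: Sort the data: [7, 15, 15, 21, 27, 28, 45, 57, 57, 60, 71, 94, 96, 96, 96]
Step 2: n = 15
Step 3: Using the exclusive quartile method:
  Q1 = 21
  Q2 (median) = 57
  Q3 = 94
  IQR = Q3 - Q1 = 94 - 21 = 73
Step 4: IQR = 73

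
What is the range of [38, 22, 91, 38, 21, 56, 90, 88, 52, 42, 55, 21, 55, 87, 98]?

77

Step 1: Identify the maximum value: max = 98
Step 2: Identify the minimum value: min = 21
Step 3: Range = max - min = 98 - 21 = 77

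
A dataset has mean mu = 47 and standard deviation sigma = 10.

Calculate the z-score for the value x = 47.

0

Step 1: Recall the z-score formula: z = (x - mu) / sigma
Step 2: Substitute values: z = (47 - 47) / 10
Step 3: z = 0 / 10 = 0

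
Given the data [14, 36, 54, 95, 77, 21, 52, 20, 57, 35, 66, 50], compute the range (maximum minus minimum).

81

Step 1: Identify the maximum value: max = 95
Step 2: Identify the minimum value: min = 14
Step 3: Range = max - min = 95 - 14 = 81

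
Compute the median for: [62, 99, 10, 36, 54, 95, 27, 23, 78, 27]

45

Step 1: Sort the data in ascending order: [10, 23, 27, 27, 36, 54, 62, 78, 95, 99]
Step 2: The number of values is n = 10.
Step 3: Since n is even, the median is the average of positions 5 and 6:
  Median = (36 + 54) / 2 = 45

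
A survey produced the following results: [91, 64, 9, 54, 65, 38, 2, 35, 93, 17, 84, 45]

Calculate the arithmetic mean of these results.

49.75

Step 1: Sum all values: 91 + 64 + 9 + 54 + 65 + 38 + 2 + 35 + 93 + 17 + 84 + 45 = 597
Step 2: Count the number of values: n = 12
Step 3: Mean = sum / n = 597 / 12 = 49.75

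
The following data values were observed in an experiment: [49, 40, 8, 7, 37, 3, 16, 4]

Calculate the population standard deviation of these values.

17.3277

Step 1: Compute the mean: 20.5
Step 2: Sum of squared deviations from the mean: 2402
Step 3: Population variance = 2402 / 8 = 300.25
Step 4: Standard deviation = sqrt(300.25) = 17.3277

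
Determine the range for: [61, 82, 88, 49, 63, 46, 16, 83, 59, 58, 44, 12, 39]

76

Step 1: Identify the maximum value: max = 88
Step 2: Identify the minimum value: min = 12
Step 3: Range = max - min = 88 - 12 = 76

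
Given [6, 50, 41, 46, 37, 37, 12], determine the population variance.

246.2041

Step 1: Compute the mean: (6 + 50 + 41 + 46 + 37 + 37 + 12) / 7 = 32.7143
Step 2: Compute squared deviations from the mean:
  (6 - 32.7143)^2 = 713.6531
  (50 - 32.7143)^2 = 298.7959
  (41 - 32.7143)^2 = 68.6531
  (46 - 32.7143)^2 = 176.5102
  (37 - 32.7143)^2 = 18.3673
  (37 - 32.7143)^2 = 18.3673
  (12 - 32.7143)^2 = 429.0816
Step 3: Sum of squared deviations = 1723.4286
Step 4: Population variance = 1723.4286 / 7 = 246.2041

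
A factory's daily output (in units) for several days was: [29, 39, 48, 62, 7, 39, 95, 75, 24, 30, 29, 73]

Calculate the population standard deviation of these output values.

24.4398

Step 1: Compute the mean: 45.8333
Step 2: Sum of squared deviations from the mean: 7167.6667
Step 3: Population variance = 7167.6667 / 12 = 597.3056
Step 4: Standard deviation = sqrt(597.3056) = 24.4398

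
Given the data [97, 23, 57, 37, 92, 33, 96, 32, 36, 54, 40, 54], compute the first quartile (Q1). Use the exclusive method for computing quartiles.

33.75

Step 1: Sort the data: [23, 32, 33, 36, 37, 40, 54, 54, 57, 92, 96, 97]
Step 2: n = 12
Step 3: Using the exclusive quartile method:
  Q1 = 33.75
  Q2 (median) = 47
  Q3 = 83.25
  IQR = Q3 - Q1 = 83.25 - 33.75 = 49.5
Step 4: Q1 = 33.75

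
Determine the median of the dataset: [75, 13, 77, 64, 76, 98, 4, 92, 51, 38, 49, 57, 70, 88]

67

Step 1: Sort the data in ascending order: [4, 13, 38, 49, 51, 57, 64, 70, 75, 76, 77, 88, 92, 98]
Step 2: The number of values is n = 14.
Step 3: Since n is even, the median is the average of positions 7 and 8:
  Median = (64 + 70) / 2 = 67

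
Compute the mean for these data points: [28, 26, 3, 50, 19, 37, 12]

25

Step 1: Sum all values: 28 + 26 + 3 + 50 + 19 + 37 + 12 = 175
Step 2: Count the number of values: n = 7
Step 3: Mean = sum / n = 175 / 7 = 25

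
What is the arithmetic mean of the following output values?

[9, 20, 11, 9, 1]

10

Step 1: Sum all values: 9 + 20 + 11 + 9 + 1 = 50
Step 2: Count the number of values: n = 5
Step 3: Mean = sum / n = 50 / 5 = 10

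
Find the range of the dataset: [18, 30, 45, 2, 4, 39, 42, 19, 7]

43

Step 1: Identify the maximum value: max = 45
Step 2: Identify the minimum value: min = 2
Step 3: Range = max - min = 45 - 2 = 43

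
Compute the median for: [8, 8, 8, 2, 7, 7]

7.5

Step 1: Sort the data in ascending order: [2, 7, 7, 8, 8, 8]
Step 2: The number of values is n = 6.
Step 3: Since n is even, the median is the average of positions 3 and 4:
  Median = (7 + 8) / 2 = 7.5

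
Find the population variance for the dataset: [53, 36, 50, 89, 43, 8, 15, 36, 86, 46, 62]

577.686

Step 1: Compute the mean: (53 + 36 + 50 + 89 + 43 + 8 + 15 + 36 + 86 + 46 + 62) / 11 = 47.6364
Step 2: Compute squared deviations from the mean:
  (53 - 47.6364)^2 = 28.7686
  (36 - 47.6364)^2 = 135.405
  (50 - 47.6364)^2 = 5.5868
  (89 - 47.6364)^2 = 1710.9504
  (43 - 47.6364)^2 = 21.4959
  (8 - 47.6364)^2 = 1571.0413
  (15 - 47.6364)^2 = 1065.1322
  (36 - 47.6364)^2 = 135.405
  (86 - 47.6364)^2 = 1471.7686
  (46 - 47.6364)^2 = 2.6777
  (62 - 47.6364)^2 = 206.314
Step 3: Sum of squared deviations = 6354.5455
Step 4: Population variance = 6354.5455 / 11 = 577.686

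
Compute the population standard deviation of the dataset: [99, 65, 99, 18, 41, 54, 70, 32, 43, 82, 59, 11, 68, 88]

26.8944

Step 1: Compute the mean: 59.2143
Step 2: Sum of squared deviations from the mean: 10126.3571
Step 3: Population variance = 10126.3571 / 14 = 723.3112
Step 4: Standard deviation = sqrt(723.3112) = 26.8944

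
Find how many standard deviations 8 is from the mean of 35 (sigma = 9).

-3

Step 1: Recall the z-score formula: z = (x - mu) / sigma
Step 2: Substitute values: z = (8 - 35) / 9
Step 3: z = -27 / 9 = -3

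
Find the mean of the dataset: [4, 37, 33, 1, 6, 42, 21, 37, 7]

20.8889

Step 1: Sum all values: 4 + 37 + 33 + 1 + 6 + 42 + 21 + 37 + 7 = 188
Step 2: Count the number of values: n = 9
Step 3: Mean = sum / n = 188 / 9 = 20.8889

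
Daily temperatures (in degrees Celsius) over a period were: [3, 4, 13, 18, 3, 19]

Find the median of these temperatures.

8.5

Step 1: Sort the data in ascending order: [3, 3, 4, 13, 18, 19]
Step 2: The number of values is n = 6.
Step 3: Since n is even, the median is the average of positions 3 and 4:
  Median = (4 + 13) / 2 = 8.5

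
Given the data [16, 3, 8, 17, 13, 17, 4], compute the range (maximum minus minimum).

14

Step 1: Identify the maximum value: max = 17
Step 2: Identify the minimum value: min = 3
Step 3: Range = max - min = 17 - 3 = 14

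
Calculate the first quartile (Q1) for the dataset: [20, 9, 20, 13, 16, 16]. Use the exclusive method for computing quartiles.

12

Step 1: Sort the data: [9, 13, 16, 16, 20, 20]
Step 2: n = 6
Step 3: Using the exclusive quartile method:
  Q1 = 12
  Q2 (median) = 16
  Q3 = 20
  IQR = Q3 - Q1 = 20 - 12 = 8
Step 4: Q1 = 12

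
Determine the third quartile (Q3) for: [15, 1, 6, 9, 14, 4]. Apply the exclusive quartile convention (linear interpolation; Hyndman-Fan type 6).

14.25

Step 1: Sort the data: [1, 4, 6, 9, 14, 15]
Step 2: n = 6
Step 3: Using the exclusive quartile method:
  Q1 = 3.25
  Q2 (median) = 7.5
  Q3 = 14.25
  IQR = Q3 - Q1 = 14.25 - 3.25 = 11
Step 4: Q3 = 14.25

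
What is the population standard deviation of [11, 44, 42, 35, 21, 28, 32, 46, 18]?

11.5929

Step 1: Compute the mean: 30.7778
Step 2: Sum of squared deviations from the mean: 1209.5556
Step 3: Population variance = 1209.5556 / 9 = 134.3951
Step 4: Standard deviation = sqrt(134.3951) = 11.5929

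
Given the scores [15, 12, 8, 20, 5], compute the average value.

12

Step 1: Sum all values: 15 + 12 + 8 + 20 + 5 = 60
Step 2: Count the number of values: n = 5
Step 3: Mean = sum / n = 60 / 5 = 12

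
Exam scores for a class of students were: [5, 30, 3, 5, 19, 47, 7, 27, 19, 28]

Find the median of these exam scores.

19

Step 1: Sort the data in ascending order: [3, 5, 5, 7, 19, 19, 27, 28, 30, 47]
Step 2: The number of values is n = 10.
Step 3: Since n is even, the median is the average of positions 5 and 6:
  Median = (19 + 19) / 2 = 19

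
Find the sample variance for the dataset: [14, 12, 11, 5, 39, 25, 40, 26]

172.8571

Step 1: Compute the mean: (14 + 12 + 11 + 5 + 39 + 25 + 40 + 26) / 8 = 21.5
Step 2: Compute squared deviations from the mean:
  (14 - 21.5)^2 = 56.25
  (12 - 21.5)^2 = 90.25
  (11 - 21.5)^2 = 110.25
  (5 - 21.5)^2 = 272.25
  (39 - 21.5)^2 = 306.25
  (25 - 21.5)^2 = 12.25
  (40 - 21.5)^2 = 342.25
  (26 - 21.5)^2 = 20.25
Step 3: Sum of squared deviations = 1210
Step 4: Sample variance = 1210 / 7 = 172.8571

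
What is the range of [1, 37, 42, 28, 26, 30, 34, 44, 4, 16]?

43

Step 1: Identify the maximum value: max = 44
Step 2: Identify the minimum value: min = 1
Step 3: Range = max - min = 44 - 1 = 43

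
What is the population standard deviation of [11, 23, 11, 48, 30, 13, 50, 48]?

16.2153

Step 1: Compute the mean: 29.25
Step 2: Sum of squared deviations from the mean: 2103.5
Step 3: Population variance = 2103.5 / 8 = 262.9375
Step 4: Standard deviation = sqrt(262.9375) = 16.2153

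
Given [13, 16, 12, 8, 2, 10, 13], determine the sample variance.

20.619

Step 1: Compute the mean: (13 + 16 + 12 + 8 + 2 + 10 + 13) / 7 = 10.5714
Step 2: Compute squared deviations from the mean:
  (13 - 10.5714)^2 = 5.898
  (16 - 10.5714)^2 = 29.4694
  (12 - 10.5714)^2 = 2.0408
  (8 - 10.5714)^2 = 6.6122
  (2 - 10.5714)^2 = 73.4694
  (10 - 10.5714)^2 = 0.3265
  (13 - 10.5714)^2 = 5.898
Step 3: Sum of squared deviations = 123.7143
Step 4: Sample variance = 123.7143 / 6 = 20.619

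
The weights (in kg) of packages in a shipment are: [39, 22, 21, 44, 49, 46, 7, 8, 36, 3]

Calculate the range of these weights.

46

Step 1: Identify the maximum value: max = 49
Step 2: Identify the minimum value: min = 3
Step 3: Range = max - min = 49 - 3 = 46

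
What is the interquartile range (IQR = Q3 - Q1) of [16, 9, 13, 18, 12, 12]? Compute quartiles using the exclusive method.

5.25

Step 1: Sort the data: [9, 12, 12, 13, 16, 18]
Step 2: n = 6
Step 3: Using the exclusive quartile method:
  Q1 = 11.25
  Q2 (median) = 12.5
  Q3 = 16.5
  IQR = Q3 - Q1 = 16.5 - 11.25 = 5.25
Step 4: IQR = 5.25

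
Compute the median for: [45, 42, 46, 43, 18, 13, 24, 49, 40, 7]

41

Step 1: Sort the data in ascending order: [7, 13, 18, 24, 40, 42, 43, 45, 46, 49]
Step 2: The number of values is n = 10.
Step 3: Since n is even, the median is the average of positions 5 and 6:
  Median = (40 + 42) / 2 = 41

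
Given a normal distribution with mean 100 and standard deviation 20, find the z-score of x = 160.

3

Step 1: Recall the z-score formula: z = (x - mu) / sigma
Step 2: Substitute values: z = (160 - 100) / 20
Step 3: z = 60 / 20 = 3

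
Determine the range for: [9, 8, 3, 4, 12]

9

Step 1: Identify the maximum value: max = 12
Step 2: Identify the minimum value: min = 3
Step 3: Range = max - min = 12 - 3 = 9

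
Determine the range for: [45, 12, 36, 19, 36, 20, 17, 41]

33

Step 1: Identify the maximum value: max = 45
Step 2: Identify the minimum value: min = 12
Step 3: Range = max - min = 45 - 12 = 33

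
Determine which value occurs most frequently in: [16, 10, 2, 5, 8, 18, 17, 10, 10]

10

Step 1: Count the frequency of each value:
  2: appears 1 time(s)
  5: appears 1 time(s)
  8: appears 1 time(s)
  10: appears 3 time(s)
  16: appears 1 time(s)
  17: appears 1 time(s)
  18: appears 1 time(s)
Step 2: The value 10 appears most frequently (3 times).
Step 3: Mode = 10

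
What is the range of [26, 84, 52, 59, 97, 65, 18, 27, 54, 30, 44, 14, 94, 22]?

83

Step 1: Identify the maximum value: max = 97
Step 2: Identify the minimum value: min = 14
Step 3: Range = max - min = 97 - 14 = 83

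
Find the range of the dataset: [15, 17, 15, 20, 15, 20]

5

Step 1: Identify the maximum value: max = 20
Step 2: Identify the minimum value: min = 15
Step 3: Range = max - min = 20 - 15 = 5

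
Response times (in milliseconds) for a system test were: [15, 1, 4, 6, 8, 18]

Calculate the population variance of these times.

35.8889

Step 1: Compute the mean: (15 + 1 + 4 + 6 + 8 + 18) / 6 = 8.6667
Step 2: Compute squared deviations from the mean:
  (15 - 8.6667)^2 = 40.1111
  (1 - 8.6667)^2 = 58.7778
  (4 - 8.6667)^2 = 21.7778
  (6 - 8.6667)^2 = 7.1111
  (8 - 8.6667)^2 = 0.4444
  (18 - 8.6667)^2 = 87.1111
Step 3: Sum of squared deviations = 215.3333
Step 4: Population variance = 215.3333 / 6 = 35.8889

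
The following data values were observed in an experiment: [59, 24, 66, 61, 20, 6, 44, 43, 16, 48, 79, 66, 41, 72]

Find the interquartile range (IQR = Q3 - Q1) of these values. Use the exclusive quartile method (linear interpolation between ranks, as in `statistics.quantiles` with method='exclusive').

43

Step 1: Sort the data: [6, 16, 20, 24, 41, 43, 44, 48, 59, 61, 66, 66, 72, 79]
Step 2: n = 14
Step 3: Using the exclusive quartile method:
  Q1 = 23
  Q2 (median) = 46
  Q3 = 66
  IQR = Q3 - Q1 = 66 - 23 = 43
Step 4: IQR = 43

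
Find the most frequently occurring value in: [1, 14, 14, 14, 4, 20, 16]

14

Step 1: Count the frequency of each value:
  1: appears 1 time(s)
  4: appears 1 time(s)
  14: appears 3 time(s)
  16: appears 1 time(s)
  20: appears 1 time(s)
Step 2: The value 14 appears most frequently (3 times).
Step 3: Mode = 14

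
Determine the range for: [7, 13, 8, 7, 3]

10

Step 1: Identify the maximum value: max = 13
Step 2: Identify the minimum value: min = 3
Step 3: Range = max - min = 13 - 3 = 10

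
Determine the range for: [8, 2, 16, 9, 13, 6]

14

Step 1: Identify the maximum value: max = 16
Step 2: Identify the minimum value: min = 2
Step 3: Range = max - min = 16 - 2 = 14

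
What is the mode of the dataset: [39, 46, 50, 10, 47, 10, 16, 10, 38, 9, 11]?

10

Step 1: Count the frequency of each value:
  9: appears 1 time(s)
  10: appears 3 time(s)
  11: appears 1 time(s)
  16: appears 1 time(s)
  38: appears 1 time(s)
  39: appears 1 time(s)
  46: appears 1 time(s)
  47: appears 1 time(s)
  50: appears 1 time(s)
Step 2: The value 10 appears most frequently (3 times).
Step 3: Mode = 10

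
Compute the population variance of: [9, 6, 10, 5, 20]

28.4

Step 1: Compute the mean: (9 + 6 + 10 + 5 + 20) / 5 = 10
Step 2: Compute squared deviations from the mean:
  (9 - 10)^2 = 1
  (6 - 10)^2 = 16
  (10 - 10)^2 = 0
  (5 - 10)^2 = 25
  (20 - 10)^2 = 100
Step 3: Sum of squared deviations = 142
Step 4: Population variance = 142 / 5 = 28.4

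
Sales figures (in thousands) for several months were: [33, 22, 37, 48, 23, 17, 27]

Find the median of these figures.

27

Step 1: Sort the data in ascending order: [17, 22, 23, 27, 33, 37, 48]
Step 2: The number of values is n = 7.
Step 3: Since n is odd, the median is the middle value at position 4: 27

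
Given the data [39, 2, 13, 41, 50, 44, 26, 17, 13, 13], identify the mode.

13

Step 1: Count the frequency of each value:
  2: appears 1 time(s)
  13: appears 3 time(s)
  17: appears 1 time(s)
  26: appears 1 time(s)
  39: appears 1 time(s)
  41: appears 1 time(s)
  44: appears 1 time(s)
  50: appears 1 time(s)
Step 2: The value 13 appears most frequently (3 times).
Step 3: Mode = 13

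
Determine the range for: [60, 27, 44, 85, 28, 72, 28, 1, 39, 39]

84

Step 1: Identify the maximum value: max = 85
Step 2: Identify the minimum value: min = 1
Step 3: Range = max - min = 85 - 1 = 84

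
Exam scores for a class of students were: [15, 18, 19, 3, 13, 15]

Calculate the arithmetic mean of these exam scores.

13.8333

Step 1: Sum all values: 15 + 18 + 19 + 3 + 13 + 15 = 83
Step 2: Count the number of values: n = 6
Step 3: Mean = sum / n = 83 / 6 = 13.8333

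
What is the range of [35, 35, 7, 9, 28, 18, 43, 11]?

36

Step 1: Identify the maximum value: max = 43
Step 2: Identify the minimum value: min = 7
Step 3: Range = max - min = 43 - 7 = 36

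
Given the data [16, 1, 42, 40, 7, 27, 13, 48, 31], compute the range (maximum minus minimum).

47

Step 1: Identify the maximum value: max = 48
Step 2: Identify the minimum value: min = 1
Step 3: Range = max - min = 48 - 1 = 47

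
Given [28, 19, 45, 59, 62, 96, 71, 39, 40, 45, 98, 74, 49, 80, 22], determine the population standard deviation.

24.0385

Step 1: Compute the mean: 55.1333
Step 2: Sum of squared deviations from the mean: 8667.7333
Step 3: Population variance = 8667.7333 / 15 = 577.8489
Step 4: Standard deviation = sqrt(577.8489) = 24.0385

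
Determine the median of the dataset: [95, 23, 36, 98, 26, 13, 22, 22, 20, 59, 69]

26

Step 1: Sort the data in ascending order: [13, 20, 22, 22, 23, 26, 36, 59, 69, 95, 98]
Step 2: The number of values is n = 11.
Step 3: Since n is odd, the median is the middle value at position 6: 26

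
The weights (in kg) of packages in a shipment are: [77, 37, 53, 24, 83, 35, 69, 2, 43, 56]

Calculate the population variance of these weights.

560.29

Step 1: Compute the mean: (77 + 37 + 53 + 24 + 83 + 35 + 69 + 2 + 43 + 56) / 10 = 47.9
Step 2: Compute squared deviations from the mean:
  (77 - 47.9)^2 = 846.81
  (37 - 47.9)^2 = 118.81
  (53 - 47.9)^2 = 26.01
  (24 - 47.9)^2 = 571.21
  (83 - 47.9)^2 = 1232.01
  (35 - 47.9)^2 = 166.41
  (69 - 47.9)^2 = 445.21
  (2 - 47.9)^2 = 2106.81
  (43 - 47.9)^2 = 24.01
  (56 - 47.9)^2 = 65.61
Step 3: Sum of squared deviations = 5602.9
Step 4: Population variance = 5602.9 / 10 = 560.29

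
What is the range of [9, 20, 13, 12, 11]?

11

Step 1: Identify the maximum value: max = 20
Step 2: Identify the minimum value: min = 9
Step 3: Range = max - min = 20 - 9 = 11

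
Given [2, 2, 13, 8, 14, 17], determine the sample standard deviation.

6.377

Step 1: Compute the mean: 9.3333
Step 2: Sum of squared deviations from the mean: 203.3333
Step 3: Sample variance = 203.3333 / 5 = 40.6667
Step 4: Standard deviation = sqrt(40.6667) = 6.377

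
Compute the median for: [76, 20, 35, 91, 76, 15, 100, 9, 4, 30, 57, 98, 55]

55

Step 1: Sort the data in ascending order: [4, 9, 15, 20, 30, 35, 55, 57, 76, 76, 91, 98, 100]
Step 2: The number of values is n = 13.
Step 3: Since n is odd, the median is the middle value at position 7: 55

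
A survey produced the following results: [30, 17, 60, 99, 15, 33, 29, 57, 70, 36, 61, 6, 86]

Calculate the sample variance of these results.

811.9103

Step 1: Compute the mean: (30 + 17 + 60 + 99 + 15 + 33 + 29 + 57 + 70 + 36 + 61 + 6 + 86) / 13 = 46.0769
Step 2: Compute squared deviations from the mean:
  (30 - 46.0769)^2 = 258.4675
  (17 - 46.0769)^2 = 845.4675
  (60 - 46.0769)^2 = 193.8521
  (99 - 46.0769)^2 = 2800.8521
  (15 - 46.0769)^2 = 965.7751
  (33 - 46.0769)^2 = 171.0059
  (29 - 46.0769)^2 = 291.6213
  (57 - 46.0769)^2 = 119.3136
  (70 - 46.0769)^2 = 572.3136
  (36 - 46.0769)^2 = 101.5444
  (61 - 46.0769)^2 = 222.6982
  (6 - 46.0769)^2 = 1606.1598
  (86 - 46.0769)^2 = 1593.8521
Step 3: Sum of squared deviations = 9742.9231
Step 4: Sample variance = 9742.9231 / 12 = 811.9103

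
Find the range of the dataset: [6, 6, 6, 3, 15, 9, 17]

14

Step 1: Identify the maximum value: max = 17
Step 2: Identify the minimum value: min = 3
Step 3: Range = max - min = 17 - 3 = 14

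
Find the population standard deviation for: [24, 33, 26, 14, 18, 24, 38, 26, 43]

8.705

Step 1: Compute the mean: 27.3333
Step 2: Sum of squared deviations from the mean: 682
Step 3: Population variance = 682 / 9 = 75.7778
Step 4: Standard deviation = sqrt(75.7778) = 8.705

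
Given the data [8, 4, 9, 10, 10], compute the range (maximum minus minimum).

6

Step 1: Identify the maximum value: max = 10
Step 2: Identify the minimum value: min = 4
Step 3: Range = max - min = 10 - 4 = 6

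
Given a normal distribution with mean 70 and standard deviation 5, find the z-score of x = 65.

-1

Step 1: Recall the z-score formula: z = (x - mu) / sigma
Step 2: Substitute values: z = (65 - 70) / 5
Step 3: z = -5 / 5 = -1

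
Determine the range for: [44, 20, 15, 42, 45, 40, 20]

30

Step 1: Identify the maximum value: max = 45
Step 2: Identify the minimum value: min = 15
Step 3: Range = max - min = 45 - 15 = 30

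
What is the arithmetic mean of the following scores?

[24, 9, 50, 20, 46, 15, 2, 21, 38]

25

Step 1: Sum all values: 24 + 9 + 50 + 20 + 46 + 15 + 2 + 21 + 38 = 225
Step 2: Count the number of values: n = 9
Step 3: Mean = sum / n = 225 / 9 = 25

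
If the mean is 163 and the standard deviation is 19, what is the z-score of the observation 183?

1.0526

Step 1: Recall the z-score formula: z = (x - mu) / sigma
Step 2: Substitute values: z = (183 - 163) / 19
Step 3: z = 20 / 19 = 1.0526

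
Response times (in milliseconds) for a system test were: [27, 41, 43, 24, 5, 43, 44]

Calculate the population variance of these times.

183.3878

Step 1: Compute the mean: (27 + 41 + 43 + 24 + 5 + 43 + 44) / 7 = 32.4286
Step 2: Compute squared deviations from the mean:
  (27 - 32.4286)^2 = 29.4694
  (41 - 32.4286)^2 = 73.4694
  (43 - 32.4286)^2 = 111.7551
  (24 - 32.4286)^2 = 71.0408
  (5 - 32.4286)^2 = 752.3265
  (43 - 32.4286)^2 = 111.7551
  (44 - 32.4286)^2 = 133.898
Step 3: Sum of squared deviations = 1283.7143
Step 4: Population variance = 1283.7143 / 7 = 183.3878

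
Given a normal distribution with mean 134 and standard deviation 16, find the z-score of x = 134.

0

Step 1: Recall the z-score formula: z = (x - mu) / sigma
Step 2: Substitute values: z = (134 - 134) / 16
Step 3: z = 0 / 16 = 0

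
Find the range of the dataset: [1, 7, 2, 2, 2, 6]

6

Step 1: Identify the maximum value: max = 7
Step 2: Identify the minimum value: min = 1
Step 3: Range = max - min = 7 - 1 = 6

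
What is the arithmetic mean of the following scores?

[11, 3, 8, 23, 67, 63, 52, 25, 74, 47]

37.3

Step 1: Sum all values: 11 + 3 + 8 + 23 + 67 + 63 + 52 + 25 + 74 + 47 = 373
Step 2: Count the number of values: n = 10
Step 3: Mean = sum / n = 373 / 10 = 37.3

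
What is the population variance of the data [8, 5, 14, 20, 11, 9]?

23.1389

Step 1: Compute the mean: (8 + 5 + 14 + 20 + 11 + 9) / 6 = 11.1667
Step 2: Compute squared deviations from the mean:
  (8 - 11.1667)^2 = 10.0278
  (5 - 11.1667)^2 = 38.0278
  (14 - 11.1667)^2 = 8.0278
  (20 - 11.1667)^2 = 78.0278
  (11 - 11.1667)^2 = 0.0278
  (9 - 11.1667)^2 = 4.6944
Step 3: Sum of squared deviations = 138.8333
Step 4: Population variance = 138.8333 / 6 = 23.1389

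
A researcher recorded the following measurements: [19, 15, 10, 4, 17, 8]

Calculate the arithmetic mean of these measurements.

12.1667

Step 1: Sum all values: 19 + 15 + 10 + 4 + 17 + 8 = 73
Step 2: Count the number of values: n = 6
Step 3: Mean = sum / n = 73 / 6 = 12.1667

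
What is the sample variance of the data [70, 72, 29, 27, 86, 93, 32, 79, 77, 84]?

647.6556

Step 1: Compute the mean: (70 + 72 + 29 + 27 + 86 + 93 + 32 + 79 + 77 + 84) / 10 = 64.9
Step 2: Compute squared deviations from the mean:
  (70 - 64.9)^2 = 26.01
  (72 - 64.9)^2 = 50.41
  (29 - 64.9)^2 = 1288.81
  (27 - 64.9)^2 = 1436.41
  (86 - 64.9)^2 = 445.21
  (93 - 64.9)^2 = 789.61
  (32 - 64.9)^2 = 1082.41
  (79 - 64.9)^2 = 198.81
  (77 - 64.9)^2 = 146.41
  (84 - 64.9)^2 = 364.81
Step 3: Sum of squared deviations = 5828.9
Step 4: Sample variance = 5828.9 / 9 = 647.6556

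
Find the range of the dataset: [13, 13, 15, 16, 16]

3

Step 1: Identify the maximum value: max = 16
Step 2: Identify the minimum value: min = 13
Step 3: Range = max - min = 16 - 13 = 3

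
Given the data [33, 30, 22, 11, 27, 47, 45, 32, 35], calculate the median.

32

Step 1: Sort the data in ascending order: [11, 22, 27, 30, 32, 33, 35, 45, 47]
Step 2: The number of values is n = 9.
Step 3: Since n is odd, the median is the middle value at position 5: 32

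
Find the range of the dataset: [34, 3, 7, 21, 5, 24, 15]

31

Step 1: Identify the maximum value: max = 34
Step 2: Identify the minimum value: min = 3
Step 3: Range = max - min = 34 - 3 = 31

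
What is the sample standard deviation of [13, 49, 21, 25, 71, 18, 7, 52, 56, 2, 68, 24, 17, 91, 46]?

26.5563

Step 1: Compute the mean: 37.3333
Step 2: Sum of squared deviations from the mean: 9873.3333
Step 3: Sample variance = 9873.3333 / 14 = 705.2381
Step 4: Standard deviation = sqrt(705.2381) = 26.5563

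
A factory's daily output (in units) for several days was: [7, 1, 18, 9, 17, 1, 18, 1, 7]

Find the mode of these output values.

1

Step 1: Count the frequency of each value:
  1: appears 3 time(s)
  7: appears 2 time(s)
  9: appears 1 time(s)
  17: appears 1 time(s)
  18: appears 2 time(s)
Step 2: The value 1 appears most frequently (3 times).
Step 3: Mode = 1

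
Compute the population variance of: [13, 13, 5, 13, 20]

22.56

Step 1: Compute the mean: (13 + 13 + 5 + 13 + 20) / 5 = 12.8
Step 2: Compute squared deviations from the mean:
  (13 - 12.8)^2 = 0.04
  (13 - 12.8)^2 = 0.04
  (5 - 12.8)^2 = 60.84
  (13 - 12.8)^2 = 0.04
  (20 - 12.8)^2 = 51.84
Step 3: Sum of squared deviations = 112.8
Step 4: Population variance = 112.8 / 5 = 22.56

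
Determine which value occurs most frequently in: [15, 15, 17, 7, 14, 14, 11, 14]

14

Step 1: Count the frequency of each value:
  7: appears 1 time(s)
  11: appears 1 time(s)
  14: appears 3 time(s)
  15: appears 2 time(s)
  17: appears 1 time(s)
Step 2: The value 14 appears most frequently (3 times).
Step 3: Mode = 14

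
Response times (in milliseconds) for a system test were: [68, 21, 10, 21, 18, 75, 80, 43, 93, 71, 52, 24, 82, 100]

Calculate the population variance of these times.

889.8367

Step 1: Compute the mean: (68 + 21 + 10 + 21 + 18 + 75 + 80 + 43 + 93 + 71 + 52 + 24 + 82 + 100) / 14 = 54.1429
Step 2: Compute squared deviations from the mean:
  (68 - 54.1429)^2 = 192.0204
  (21 - 54.1429)^2 = 1098.449
  (10 - 54.1429)^2 = 1948.5918
  (21 - 54.1429)^2 = 1098.449
  (18 - 54.1429)^2 = 1306.3061
  (75 - 54.1429)^2 = 435.0204
  (80 - 54.1429)^2 = 668.5918
  (43 - 54.1429)^2 = 124.1633
  (93 - 54.1429)^2 = 1509.8776
  (71 - 54.1429)^2 = 284.1633
  (52 - 54.1429)^2 = 4.5918
  (24 - 54.1429)^2 = 908.5918
  (82 - 54.1429)^2 = 776.0204
  (100 - 54.1429)^2 = 2102.8776
Step 3: Sum of squared deviations = 12457.7143
Step 4: Population variance = 12457.7143 / 14 = 889.8367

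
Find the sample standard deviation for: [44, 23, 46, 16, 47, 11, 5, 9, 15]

17.0074

Step 1: Compute the mean: 24
Step 2: Sum of squared deviations from the mean: 2314
Step 3: Sample variance = 2314 / 8 = 289.25
Step 4: Standard deviation = sqrt(289.25) = 17.0074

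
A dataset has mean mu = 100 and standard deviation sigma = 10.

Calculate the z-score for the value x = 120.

2

Step 1: Recall the z-score formula: z = (x - mu) / sigma
Step 2: Substitute values: z = (120 - 100) / 10
Step 3: z = 20 / 10 = 2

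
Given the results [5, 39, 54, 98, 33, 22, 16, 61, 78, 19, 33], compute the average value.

41.6364

Step 1: Sum all values: 5 + 39 + 54 + 98 + 33 + 22 + 16 + 61 + 78 + 19 + 33 = 458
Step 2: Count the number of values: n = 11
Step 3: Mean = sum / n = 458 / 11 = 41.6364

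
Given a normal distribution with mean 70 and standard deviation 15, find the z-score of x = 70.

0

Step 1: Recall the z-score formula: z = (x - mu) / sigma
Step 2: Substitute values: z = (70 - 70) / 15
Step 3: z = 0 / 15 = 0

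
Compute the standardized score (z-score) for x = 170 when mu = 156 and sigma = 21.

0.6667

Step 1: Recall the z-score formula: z = (x - mu) / sigma
Step 2: Substitute values: z = (170 - 156) / 21
Step 3: z = 14 / 21 = 0.6667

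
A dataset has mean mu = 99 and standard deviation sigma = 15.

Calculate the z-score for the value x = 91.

-0.5333

Step 1: Recall the z-score formula: z = (x - mu) / sigma
Step 2: Substitute values: z = (91 - 99) / 15
Step 3: z = -8 / 15 = -0.5333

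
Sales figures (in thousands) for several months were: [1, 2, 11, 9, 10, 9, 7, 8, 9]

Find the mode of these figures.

9

Step 1: Count the frequency of each value:
  1: appears 1 time(s)
  2: appears 1 time(s)
  7: appears 1 time(s)
  8: appears 1 time(s)
  9: appears 3 time(s)
  10: appears 1 time(s)
  11: appears 1 time(s)
Step 2: The value 9 appears most frequently (3 times).
Step 3: Mode = 9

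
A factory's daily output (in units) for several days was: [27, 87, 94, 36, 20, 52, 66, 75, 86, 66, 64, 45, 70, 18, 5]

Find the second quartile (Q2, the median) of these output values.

64

Step 1: Sort the data: [5, 18, 20, 27, 36, 45, 52, 64, 66, 66, 70, 75, 86, 87, 94]
Step 2: n = 15
Step 3: Q2 is the median. Since n is odd, it is the middle value at position 8: 64
Step 4: Q2 = 64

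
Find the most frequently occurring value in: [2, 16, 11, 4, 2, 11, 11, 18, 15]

11

Step 1: Count the frequency of each value:
  2: appears 2 time(s)
  4: appears 1 time(s)
  11: appears 3 time(s)
  15: appears 1 time(s)
  16: appears 1 time(s)
  18: appears 1 time(s)
Step 2: The value 11 appears most frequently (3 times).
Step 3: Mode = 11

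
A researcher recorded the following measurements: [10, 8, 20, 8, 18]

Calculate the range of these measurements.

12

Step 1: Identify the maximum value: max = 20
Step 2: Identify the minimum value: min = 8
Step 3: Range = max - min = 20 - 8 = 12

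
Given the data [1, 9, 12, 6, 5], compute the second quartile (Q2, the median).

6

Step 1: Sort the data: [1, 5, 6, 9, 12]
Step 2: n = 5
Step 3: Q2 is the median. Since n is odd, it is the middle value at position 3: 6
Step 4: Q2 = 6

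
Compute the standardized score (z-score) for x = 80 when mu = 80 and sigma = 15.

0

Step 1: Recall the z-score formula: z = (x - mu) / sigma
Step 2: Substitute values: z = (80 - 80) / 15
Step 3: z = 0 / 15 = 0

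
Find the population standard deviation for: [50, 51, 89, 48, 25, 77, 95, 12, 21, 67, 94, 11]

30.0037

Step 1: Compute the mean: 53.3333
Step 2: Sum of squared deviations from the mean: 10802.6667
Step 3: Population variance = 10802.6667 / 12 = 900.2222
Step 4: Standard deviation = sqrt(900.2222) = 30.0037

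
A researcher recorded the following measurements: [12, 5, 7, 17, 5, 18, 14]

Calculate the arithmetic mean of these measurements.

11.1429

Step 1: Sum all values: 12 + 5 + 7 + 17 + 5 + 18 + 14 = 78
Step 2: Count the number of values: n = 7
Step 3: Mean = sum / n = 78 / 7 = 11.1429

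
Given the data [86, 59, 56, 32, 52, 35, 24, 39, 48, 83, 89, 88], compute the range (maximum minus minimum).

65

Step 1: Identify the maximum value: max = 89
Step 2: Identify the minimum value: min = 24
Step 3: Range = max - min = 89 - 24 = 65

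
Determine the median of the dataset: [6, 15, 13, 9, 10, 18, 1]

10

Step 1: Sort the data in ascending order: [1, 6, 9, 10, 13, 15, 18]
Step 2: The number of values is n = 7.
Step 3: Since n is odd, the median is the middle value at position 4: 10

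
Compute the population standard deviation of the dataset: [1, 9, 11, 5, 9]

3.5777

Step 1: Compute the mean: 7
Step 2: Sum of squared deviations from the mean: 64
Step 3: Population variance = 64 / 5 = 12.8
Step 4: Standard deviation = sqrt(12.8) = 3.5777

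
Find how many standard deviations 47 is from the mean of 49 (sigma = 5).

-0.4

Step 1: Recall the z-score formula: z = (x - mu) / sigma
Step 2: Substitute values: z = (47 - 49) / 5
Step 3: z = -2 / 5 = -0.4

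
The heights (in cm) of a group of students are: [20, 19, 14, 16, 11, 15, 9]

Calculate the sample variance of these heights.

15.8095

Step 1: Compute the mean: (20 + 19 + 14 + 16 + 11 + 15 + 9) / 7 = 14.8571
Step 2: Compute squared deviations from the mean:
  (20 - 14.8571)^2 = 26.449
  (19 - 14.8571)^2 = 17.1633
  (14 - 14.8571)^2 = 0.7347
  (16 - 14.8571)^2 = 1.3061
  (11 - 14.8571)^2 = 14.8776
  (15 - 14.8571)^2 = 0.0204
  (9 - 14.8571)^2 = 34.3061
Step 3: Sum of squared deviations = 94.8571
Step 4: Sample variance = 94.8571 / 6 = 15.8095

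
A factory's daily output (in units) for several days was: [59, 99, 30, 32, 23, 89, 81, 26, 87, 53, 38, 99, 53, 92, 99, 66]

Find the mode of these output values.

99

Step 1: Count the frequency of each value:
  23: appears 1 time(s)
  26: appears 1 time(s)
  30: appears 1 time(s)
  32: appears 1 time(s)
  38: appears 1 time(s)
  53: appears 2 time(s)
  59: appears 1 time(s)
  66: appears 1 time(s)
  81: appears 1 time(s)
  87: appears 1 time(s)
  89: appears 1 time(s)
  92: appears 1 time(s)
  99: appears 3 time(s)
Step 2: The value 99 appears most frequently (3 times).
Step 3: Mode = 99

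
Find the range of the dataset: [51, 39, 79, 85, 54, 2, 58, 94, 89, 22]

92

Step 1: Identify the maximum value: max = 94
Step 2: Identify the minimum value: min = 2
Step 3: Range = max - min = 94 - 2 = 92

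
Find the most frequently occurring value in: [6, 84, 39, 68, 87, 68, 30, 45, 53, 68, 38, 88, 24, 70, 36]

68

Step 1: Count the frequency of each value:
  6: appears 1 time(s)
  24: appears 1 time(s)
  30: appears 1 time(s)
  36: appears 1 time(s)
  38: appears 1 time(s)
  39: appears 1 time(s)
  45: appears 1 time(s)
  53: appears 1 time(s)
  68: appears 3 time(s)
  70: appears 1 time(s)
  84: appears 1 time(s)
  87: appears 1 time(s)
  88: appears 1 time(s)
Step 2: The value 68 appears most frequently (3 times).
Step 3: Mode = 68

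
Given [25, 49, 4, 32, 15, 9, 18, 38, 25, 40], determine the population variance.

186.25

Step 1: Compute the mean: (25 + 49 + 4 + 32 + 15 + 9 + 18 + 38 + 25 + 40) / 10 = 25.5
Step 2: Compute squared deviations from the mean:
  (25 - 25.5)^2 = 0.25
  (49 - 25.5)^2 = 552.25
  (4 - 25.5)^2 = 462.25
  (32 - 25.5)^2 = 42.25
  (15 - 25.5)^2 = 110.25
  (9 - 25.5)^2 = 272.25
  (18 - 25.5)^2 = 56.25
  (38 - 25.5)^2 = 156.25
  (25 - 25.5)^2 = 0.25
  (40 - 25.5)^2 = 210.25
Step 3: Sum of squared deviations = 1862.5
Step 4: Population variance = 1862.5 / 10 = 186.25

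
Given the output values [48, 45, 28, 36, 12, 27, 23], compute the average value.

31.2857

Step 1: Sum all values: 48 + 45 + 28 + 36 + 12 + 27 + 23 = 219
Step 2: Count the number of values: n = 7
Step 3: Mean = sum / n = 219 / 7 = 31.2857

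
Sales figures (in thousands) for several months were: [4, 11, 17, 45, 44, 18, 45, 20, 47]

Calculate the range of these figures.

43

Step 1: Identify the maximum value: max = 47
Step 2: Identify the minimum value: min = 4
Step 3: Range = max - min = 47 - 4 = 43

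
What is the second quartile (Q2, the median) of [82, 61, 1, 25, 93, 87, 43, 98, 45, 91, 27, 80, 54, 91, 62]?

62

Step 1: Sort the data: [1, 25, 27, 43, 45, 54, 61, 62, 80, 82, 87, 91, 91, 93, 98]
Step 2: n = 15
Step 3: Q2 is the median. Since n is odd, it is the middle value at position 8: 62
Step 4: Q2 = 62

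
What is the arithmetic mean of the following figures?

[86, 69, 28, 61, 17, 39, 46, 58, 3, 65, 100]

52

Step 1: Sum all values: 86 + 69 + 28 + 61 + 17 + 39 + 46 + 58 + 3 + 65 + 100 = 572
Step 2: Count the number of values: n = 11
Step 3: Mean = sum / n = 572 / 11 = 52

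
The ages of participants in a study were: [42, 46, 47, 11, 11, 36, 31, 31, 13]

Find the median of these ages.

31

Step 1: Sort the data in ascending order: [11, 11, 13, 31, 31, 36, 42, 46, 47]
Step 2: The number of values is n = 9.
Step 3: Since n is odd, the median is the middle value at position 5: 31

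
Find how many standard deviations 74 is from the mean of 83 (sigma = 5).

-1.8

Step 1: Recall the z-score formula: z = (x - mu) / sigma
Step 2: Substitute values: z = (74 - 83) / 5
Step 3: z = -9 / 5 = -1.8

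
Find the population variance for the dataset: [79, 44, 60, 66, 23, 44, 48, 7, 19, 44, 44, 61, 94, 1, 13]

666.9156

Step 1: Compute the mean: (79 + 44 + 60 + 66 + 23 + 44 + 48 + 7 + 19 + 44 + 44 + 61 + 94 + 1 + 13) / 15 = 43.1333
Step 2: Compute squared deviations from the mean:
  (79 - 43.1333)^2 = 1286.4178
  (44 - 43.1333)^2 = 0.7511
  (60 - 43.1333)^2 = 284.4844
  (66 - 43.1333)^2 = 522.8844
  (23 - 43.1333)^2 = 405.3511
  (44 - 43.1333)^2 = 0.7511
  (48 - 43.1333)^2 = 23.6844
  (7 - 43.1333)^2 = 1305.6178
  (19 - 43.1333)^2 = 582.4178
  (44 - 43.1333)^2 = 0.7511
  (44 - 43.1333)^2 = 0.7511
  (61 - 43.1333)^2 = 319.2178
  (94 - 43.1333)^2 = 2587.4178
  (1 - 43.1333)^2 = 1775.2178
  (13 - 43.1333)^2 = 908.0178
Step 3: Sum of squared deviations = 10003.7333
Step 4: Population variance = 10003.7333 / 15 = 666.9156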